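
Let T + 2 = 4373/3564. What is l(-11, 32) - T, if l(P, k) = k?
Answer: 116803/3564 ≈ 32.773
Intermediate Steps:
T = -2755/3564 (T = -2 + 4373/3564 = -2755/3564 ≈ -0.77301)
l(-11, 32) - T = 32 - 1*(-2755/3564) = 32 + 2755/3564 = 116803/3564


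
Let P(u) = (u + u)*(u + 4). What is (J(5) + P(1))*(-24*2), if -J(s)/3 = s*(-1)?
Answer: -1200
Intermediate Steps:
J(s) = 3*s (J(s) = -3*s*(-1) = -(-3)*s = 3*s)
P(u) = 2*u*(4 + u) (P(u) = (2*u)*(4 + u) = 2*u*(4 + u))
(J(5) + P(1))*(-24*2) = (3*5 + 2*1*(4 + 1))*(-24*2) = (15 + 2*1*5)*(-48) = (15 + 10)*(-48) = 25*(-48) = -1200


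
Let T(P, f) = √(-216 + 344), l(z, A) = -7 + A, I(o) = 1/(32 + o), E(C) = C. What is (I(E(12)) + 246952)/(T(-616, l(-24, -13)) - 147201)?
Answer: -1599469726689/953397908012 - 21731778*√2/238349477003 ≈ -1.6778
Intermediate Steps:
T(P, f) = 8*√2 (T(P, f) = √128 = 8*√2)
(I(E(12)) + 246952)/(T(-616, l(-24, -13)) - 147201) = (1/(32 + 12) + 246952)/(8*√2 - 147201) = (1/44 + 246952)/(-147201 + 8*√2) = 10865889/(44*(-147201 + 8*√2))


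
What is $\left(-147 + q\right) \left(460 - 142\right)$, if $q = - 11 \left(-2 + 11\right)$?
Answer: $-78228$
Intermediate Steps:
$q = -99$ ($q = \left(-11\right) 9 = -99$)
$\left(-147 + q\right) \left(460 - 142\right) = \left(-147 - 99\right) \left(460 - 142\right) = \left(-246\right) 318 = -78228$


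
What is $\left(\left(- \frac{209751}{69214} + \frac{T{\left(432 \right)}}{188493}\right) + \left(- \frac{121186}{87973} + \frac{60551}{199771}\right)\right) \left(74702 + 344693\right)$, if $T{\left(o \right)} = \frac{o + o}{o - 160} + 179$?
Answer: $- \frac{6708787424251698300246599495}{3897803510659771291722} \approx -1.7212 \cdot 10^{6}$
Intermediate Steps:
$T{\left(o \right)} = 179 + \frac{2 o}{-160 + o}$ ($T{\left(o \right)} = \frac{2 o}{-160 + o} + 179 = 179 + \frac{2 o}{-160 + o}$)
$\left(\left(- \frac{209751}{69214} + \frac{T{\left(432 \right)}}{188493}\right) + \left(- \frac{121186}{87973} + \frac{60551}{199771}\right)\right) \left(74702 + 344693\right) = \left(\left(- \frac{209751}{69214} + \frac{\frac{1}{-160 + 432} \left(-28640 + 181 \cdot 432\right)}{188493}\right) + \left(- \frac{121186}{87973} + \frac{60551}{199771}\right)\right) \left(74702 + 344693\right) = \left(\left(\left(-209751\right) \frac{1}{69214} + \frac{-28640 + 78192}{272} \cdot \frac{1}{188493}\right) + \left(\left(-121186\right) \frac{1}{87973} + 60551 \cdot \frac{1}{199771}\right)\right) 419395 = \left(\left(- \frac{209751}{69214} + \frac{1}{272} \cdot 49552 \cdot \frac{1}{188493}\right) + \left(- \frac{121186}{87973} + \frac{60551}{199771}\right)\right) 419395 = \left(\left(- \frac{209751}{69214} + \frac{3097}{17} \cdot \frac{1}{188493}\right) - \frac{18882595283}{17574454183}\right) 419395 = \left(\left(- \frac{209751}{69214} + \frac{3097}{3204381}\right) - \frac{18882595283}{17574454183}\right) 419395 = \left(- \frac{671907763373}{221788026534} - \frac{18882595283}{17574454183}\right) 419395 = \left(- \frac{15996345746257581278381}{3897803510659771291722}\right) 419395 = - \frac{6708787424251698300246599495}{3897803510659771291722}$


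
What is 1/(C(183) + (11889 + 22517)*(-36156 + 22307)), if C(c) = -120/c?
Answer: -61/29065810374 ≈ -2.0987e-9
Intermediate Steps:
1/(C(183) + (11889 + 22517)*(-36156 + 22307)) = 1/(-120/183 + (11889 + 22517)*(-36156 + 22307)) = 1/(-120*1/183 + 34406*(-13849)) = 1/(-40/61 - 476488694) = 1/(-29065810374/61) = -61/29065810374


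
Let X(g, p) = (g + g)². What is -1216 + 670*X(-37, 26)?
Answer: 3667704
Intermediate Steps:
X(g, p) = 4*g² (X(g, p) = (2*g)² = 4*g²)
-1216 + 670*X(-37, 26) = -1216 + 670*(4*(-37)²) = -1216 + 670*(4*1369) = -1216 + 670*5476 = -1216 + 3668920 = 3667704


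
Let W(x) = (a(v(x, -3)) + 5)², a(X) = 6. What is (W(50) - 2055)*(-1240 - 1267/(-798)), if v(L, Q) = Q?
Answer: 136520093/57 ≈ 2.3951e+6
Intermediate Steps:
W(x) = 121 (W(x) = (6 + 5)² = 11² = 121)
(W(50) - 2055)*(-1240 - 1267/(-798)) = (121 - 2055)*(-1240 - 1267/(-798)) = -1934*(-1240 - 1267*(-1/798)) = -1934*(-1240 + 181/114) = -1934*(-141179/114) = 136520093/57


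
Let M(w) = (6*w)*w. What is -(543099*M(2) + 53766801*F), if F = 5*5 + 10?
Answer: -1894872411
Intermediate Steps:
F = 35 (F = 25 + 10 = 35)
M(w) = 6*w**2
-(543099*M(2) + 53766801*F) = -543099/(1/(6*2**2 + 99*35)) = -543099/(1/(6*4 + 3465)) = -543099/(1/(24 + 3465)) = -543099/(1/3489) = -543099/1/3489 = -543099*3489 = -1894872411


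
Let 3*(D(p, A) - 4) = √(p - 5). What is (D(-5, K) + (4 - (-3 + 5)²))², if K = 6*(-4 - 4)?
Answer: (12 + I*√10)²/9 ≈ 14.889 + 8.4327*I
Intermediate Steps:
K = -48 (K = 6*(-8) = -48)
D(p, A) = 4 + √(-5 + p)/3 (D(p, A) = 4 + √(p - 5)/3 = 4 + √(-5 + p)/3)
(D(-5, K) + (4 - (-3 + 5)²))² = ((4 + √(-5 - 5)/3) + (4 - (-3 + 5)²))² = ((4 + √(-10)/3) + (4 - 1*2²))² = ((4 + (I*√10)/3) + (4 - 1*4))² = ((4 + I*√10/3) + (4 - 4))² = ((4 + I*√10/3) + 0)² = (4 + I*√10/3)²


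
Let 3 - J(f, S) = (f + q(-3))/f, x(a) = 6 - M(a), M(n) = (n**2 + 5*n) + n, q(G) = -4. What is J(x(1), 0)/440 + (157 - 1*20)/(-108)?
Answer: -3781/2970 ≈ -1.2731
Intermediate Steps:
M(n) = n**2 + 6*n
x(a) = 6 - a*(6 + a)
J(f, S) = 3 - (-4 + f)/f (J(f, S) = 3 - (f - 4)/f = 3 - (-4 + f)/f)
J(x(1), 0)/440 + (157 - 1*20)/(-108) = (2 + 4/(6 - 1*1*(6 + 1)))/440 + (157 - 1*20)/(-108) = (2 + 4/(6 - 1*1*7))*(1/440) + (157 - 20)*(-1/108) = (2 + 4/(6 - 7))*(1/440) + 137*(-1/108) = (2 + 4/(-1))*(1/440) - 137/108 = (2 + 4*(-1))*(1/440) - 137/108 = (2 - 4)*(1/440) - 137/108 = -2*1/440 - 137/108 = -1/220 - 137/108 = -3781/2970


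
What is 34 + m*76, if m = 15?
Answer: 1174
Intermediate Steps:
34 + m*76 = 34 + 15*76 = 34 + 1140 = 1174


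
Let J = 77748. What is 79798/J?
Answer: 39899/38874 ≈ 1.0264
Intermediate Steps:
79798/J = 79798/77748 = 79798*(1/77748) = 39899/38874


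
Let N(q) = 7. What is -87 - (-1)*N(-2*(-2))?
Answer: -80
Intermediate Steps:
-87 - (-1)*N(-2*(-2)) = -87 - (-1)*7 = -87 - 1*(-7) = -87 + 7 = -80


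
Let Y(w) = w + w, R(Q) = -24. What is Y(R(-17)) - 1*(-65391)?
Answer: 65343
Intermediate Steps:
Y(w) = 2*w
Y(R(-17)) - 1*(-65391) = 2*(-24) - 1*(-65391) = -48 + 65391 = 65343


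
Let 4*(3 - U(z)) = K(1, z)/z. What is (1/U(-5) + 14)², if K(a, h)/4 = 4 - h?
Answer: 116281/576 ≈ 201.88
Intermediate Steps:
K(a, h) = 16 - 4*h (K(a, h) = 4*(4 - h) = 16 - 4*h)
U(z) = 3 - (16 - 4*z)/(4*z)
(1/U(-5) + 14)² = (1/(4 - 4/(-5)) + 14)² = (1/(4 - 4*(-⅕)) + 14)² = (1/(4 + ⅘) + 14)² = (1/(24/5) + 14)² = (5/24 + 14)² = (341/24)² = 116281/576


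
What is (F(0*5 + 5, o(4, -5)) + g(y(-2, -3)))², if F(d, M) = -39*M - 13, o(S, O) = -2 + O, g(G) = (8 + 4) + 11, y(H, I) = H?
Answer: 80089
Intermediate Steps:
g(G) = 23 (g(G) = 12 + 11 = 23)
F(d, M) = -13 - 39*M
(F(0*5 + 5, o(4, -5)) + g(y(-2, -3)))² = ((-13 - 39*(-2 - 5)) + 23)² = ((-13 - 39*(-7)) + 23)² = ((-13 + 273) + 23)² = (260 + 23)² = 283² = 80089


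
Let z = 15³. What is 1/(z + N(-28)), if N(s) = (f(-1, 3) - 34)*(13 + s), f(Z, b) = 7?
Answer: 1/3780 ≈ 0.00026455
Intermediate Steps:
z = 3375
N(s) = -351 - 27*s (N(s) = (7 - 34)*(13 + s) = -27*(13 + s) = -351 - 27*s)
1/(z + N(-28)) = 1/(3375 + (-351 - 27*(-28))) = 1/(3375 + (-351 + 756)) = 1/(3375 + 405) = 1/3780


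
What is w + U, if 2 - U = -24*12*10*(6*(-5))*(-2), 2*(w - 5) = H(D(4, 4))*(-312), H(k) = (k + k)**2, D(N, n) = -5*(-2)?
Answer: 110407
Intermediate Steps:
D(N, n) = 10
H(k) = 4*k**2 (H(k) = (2*k)**2 = 4*k**2)
w = -62395 (w = 5 + ((4*10**2)*(-312))/2 = 5 + ((4*100)*(-312))/2 = 5 + (400*(-312))/2 = 5 + (1/2)*(-124800) = 5 - 62400 = -62395)
U = 172802 (U = 2 - (-24)*(12*10)*((6*(-5))*(-2)) = 2 - (-24)*120*(-30*(-2)) = 2 - (-24)*120*60 = 2 - (-24)*7200 = 2 - 1*(-172800) = 2 + 172800 = 172802)
w + U = -62395 + 172802 = 110407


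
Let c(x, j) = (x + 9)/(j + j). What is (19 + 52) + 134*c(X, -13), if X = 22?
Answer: -1154/13 ≈ -88.769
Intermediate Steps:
c(x, j) = (9 + x)/(2*j) (c(x, j) = (9 + x)/((2*j)) = (9 + x)*(1/(2*j)) = (9 + x)/(2*j))
(19 + 52) + 134*c(X, -13) = (19 + 52) + 134*((1/2)*(9 + 22)/(-13)) = 71 + 134*((1/2)*(-1/13)*31) = 71 + 134*(-31/26) = 71 - 2077/13 = -1154/13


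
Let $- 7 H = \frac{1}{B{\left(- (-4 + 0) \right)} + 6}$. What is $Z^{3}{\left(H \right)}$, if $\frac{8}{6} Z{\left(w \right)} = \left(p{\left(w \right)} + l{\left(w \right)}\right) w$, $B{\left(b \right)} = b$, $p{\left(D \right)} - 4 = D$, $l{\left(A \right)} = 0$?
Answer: $- \frac{586376253}{7529536000000} \approx -7.7877 \cdot 10^{-5}$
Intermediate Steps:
$p{\left(D \right)} = 4 + D$
$H = - \frac{1}{70}$ ($H = - \frac{1}{7 \left(- (-4 + 0) + 6\right)} = - \frac{1}{7 \left(\left(-1\right) \left(-4\right) + 6\right)} = - \frac{1}{7 \left(4 + 6\right)} = - \frac{1}{7 \cdot 10} = \left(- \frac{1}{7}\right) \frac{1}{10} = - \frac{1}{70} \approx -0.014286$)
$Z{\left(w \right)} = \frac{3 w \left(4 + w\right)}{4}$ ($Z{\left(w \right)} = \frac{3 \left(\left(4 + w\right) + 0\right) w}{4} = \frac{3 \left(4 + w\right) w}{4} = \frac{3 w \left(4 + w\right)}{4}$)
$Z^{3}{\left(H \right)} = \left(\frac{3}{4} \left(- \frac{1}{70}\right) \left(4 - \frac{1}{70}\right)\right)^{3} = \left(\frac{3}{4} \left(- \frac{1}{70}\right) \frac{279}{70}\right)^{3} = \left(- \frac{837}{19600}\right)^{3} = - \frac{586376253}{7529536000000}$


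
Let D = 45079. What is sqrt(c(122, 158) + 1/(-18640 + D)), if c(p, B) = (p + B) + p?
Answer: sqrt(281006356281)/26439 ≈ 20.050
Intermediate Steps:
c(p, B) = B + 2*p (c(p, B) = (B + p) + p = B + 2*p)
sqrt(c(122, 158) + 1/(-18640 + D)) = sqrt((158 + 2*122) + 1/(-18640 + 45079)) = sqrt((158 + 244) + 1/26439) = sqrt(402 + 1/26439) = sqrt(10628479/26439) = sqrt(281006356281)/26439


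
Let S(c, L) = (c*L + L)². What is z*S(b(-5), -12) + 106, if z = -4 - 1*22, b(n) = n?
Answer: -59798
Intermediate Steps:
S(c, L) = (L + L*c)² (S(c, L) = (L*c + L)² = (L + L*c)²)
z = -26 (z = -4 - 22 = -26)
z*S(b(-5), -12) + 106 = -26*(-12)²*(1 - 5)² + 106 = -3744*(-4)² + 106 = -3744*16 + 106 = -26*2304 + 106 = -59904 + 106 = -59798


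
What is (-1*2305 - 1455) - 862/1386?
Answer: -2606111/693 ≈ -3760.6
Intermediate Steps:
(-1*2305 - 1455) - 862/1386 = (-2305 - 1455) - 862*1/1386 = -3760 - 431/693 = -2606111/693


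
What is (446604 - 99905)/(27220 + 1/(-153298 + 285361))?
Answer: 45786110037/3594754861 ≈ 12.737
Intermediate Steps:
(446604 - 99905)/(27220 + 1/(-153298 + 285361)) = 346699/(27220 + 1/132063) = 346699/(3594754861/132063) = 346699*(132063/3594754861) = 45786110037/3594754861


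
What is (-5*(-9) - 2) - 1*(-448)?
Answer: 491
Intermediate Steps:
(-5*(-9) - 2) - 1*(-448) = (45 - 2) + 448 = 43 + 448 = 491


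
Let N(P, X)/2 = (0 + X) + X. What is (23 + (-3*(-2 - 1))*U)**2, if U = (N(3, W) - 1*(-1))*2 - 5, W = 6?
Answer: 183184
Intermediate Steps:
N(P, X) = 4*X (N(P, X) = 2*((0 + X) + X) = 2*(X + X) = 2*(2*X) = 4*X)
U = 45 (U = (4*6 - 1*(-1))*2 - 5 = (24 + 1)*2 - 5 = 25*2 - 5 = 50 - 5 = 45)
(23 + (-3*(-2 - 1))*U)**2 = (23 - 3*(-2 - 1)*45)**2 = (23 - 3*(-3)*45)**2 = (23 + 9*45)**2 = (23 + 405)**2 = 428**2 = 183184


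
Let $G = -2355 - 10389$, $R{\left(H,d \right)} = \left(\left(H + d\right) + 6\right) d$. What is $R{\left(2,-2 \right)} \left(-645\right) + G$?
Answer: $-5004$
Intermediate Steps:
$R{\left(H,d \right)} = d \left(6 + H + d\right)$ ($R{\left(H,d \right)} = \left(6 + H + d\right) d = d \left(6 + H + d\right)$)
$G = -12744$ ($G = -2355 - 10389 = -12744$)
$R{\left(2,-2 \right)} \left(-645\right) + G = - 2 \left(6 + 2 - 2\right) \left(-645\right) - 12744 = \left(-2\right) 6 \left(-645\right) - 12744 = \left(-12\right) \left(-645\right) - 12744 = 7740 - 12744 = -5004$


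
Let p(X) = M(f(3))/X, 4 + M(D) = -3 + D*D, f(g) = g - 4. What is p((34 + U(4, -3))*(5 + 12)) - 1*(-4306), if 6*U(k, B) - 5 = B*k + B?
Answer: 7100576/1649 ≈ 4306.0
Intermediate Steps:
U(k, B) = ⅚ + B/6 + B*k/6 (U(k, B) = ⅚ + (B*k + B)/6 = ⅚ + (B + B*k)/6 = ⅚ + (B/6 + B*k/6) = ⅚ + B/6 + B*k/6)
f(g) = -4 + g
M(D) = -7 + D² (M(D) = -4 + (-3 + D*D) = -4 + (-3 + D²) = -7 + D²)
p(X) = -6/X (p(X) = (-7 + (-4 + 3)²)/X = (-7 + (-1)²)/X = (-7 + 1)/X = -6/X)
p((34 + U(4, -3))*(5 + 12)) - 1*(-4306) = -6*1/((5 + 12)*(34 + (⅚ + (⅙)*(-3) + (⅙)*(-3)*4))) - 1*(-4306) = -6*1/(17*(34 + (⅚ - ½ - 2))) + 4306 = -6*1/(17*(34 - 5/3)) + 4306 = -6/((97/3)*17) + 4306 = -6/1649/3 + 4306 = -6*3/1649 + 4306 = -18/1649 + 4306 = 7100576/1649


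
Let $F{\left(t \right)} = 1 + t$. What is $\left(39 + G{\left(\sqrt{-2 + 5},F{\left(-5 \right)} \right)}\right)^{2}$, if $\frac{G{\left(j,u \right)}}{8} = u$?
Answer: $49$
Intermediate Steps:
$G{\left(j,u \right)} = 8 u$
$\left(39 + G{\left(\sqrt{-2 + 5},F{\left(-5 \right)} \right)}\right)^{2} = \left(39 + 8 \left(1 - 5\right)\right)^{2} = \left(39 + 8 \left(-4\right)\right)^{2} = \left(39 - 32\right)^{2} = 7^{2} = 49$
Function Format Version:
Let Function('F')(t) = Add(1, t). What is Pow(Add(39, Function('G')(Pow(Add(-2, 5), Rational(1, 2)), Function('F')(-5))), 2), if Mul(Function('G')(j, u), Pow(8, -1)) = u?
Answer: 49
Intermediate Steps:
Function('G')(j, u) = Mul(8, u)
Pow(Add(39, Function('G')(Pow(Add(-2, 5), Rational(1, 2)), Function('F')(-5))), 2) = Pow(Add(39, Mul(8, Add(1, -5))), 2) = Pow(Add(39, Mul(8, -4)), 2) = Pow(Add(39, -32), 2) = Pow(7, 2) = 49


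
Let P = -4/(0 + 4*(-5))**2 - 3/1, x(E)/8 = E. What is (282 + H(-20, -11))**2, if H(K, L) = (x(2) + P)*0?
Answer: 79524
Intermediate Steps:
x(E) = 8*E
P = -301/100 (P = -4/(0 - 20)**2 - 3*1 = -4/((-20)**2) - 3 = -4/400 - 3 = -4*1/400 - 3 = -1/100 - 3 = -301/100 ≈ -3.0100)
H(K, L) = 0 (H(K, L) = (8*2 - 301/100)*0 = (16 - 301/100)*0 = (1299/100)*0 = 0)
(282 + H(-20, -11))**2 = (282 + 0)**2 = 282**2 = 79524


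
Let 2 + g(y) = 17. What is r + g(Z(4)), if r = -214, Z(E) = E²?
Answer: -199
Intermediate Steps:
g(y) = 15 (g(y) = -2 + 17 = 15)
r + g(Z(4)) = -214 + 15 = -199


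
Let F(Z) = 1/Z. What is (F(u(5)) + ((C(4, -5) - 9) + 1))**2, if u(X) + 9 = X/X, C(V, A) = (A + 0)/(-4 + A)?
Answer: 297025/5184 ≈ 57.297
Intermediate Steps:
C(V, A) = A/(-4 + A)
u(X) = -8 (u(X) = -9 + X/X = -9 + 1 = -8)
(F(u(5)) + ((C(4, -5) - 9) + 1))**2 = (1/(-8) + ((-5/(-4 - 5) - 9) + 1))**2 = (-1/8 + ((-5/(-9) - 9) + 1))**2 = (-1/8 + ((-5*(-1/9) - 9) + 1))**2 = (-1/8 + ((5/9 - 9) + 1))**2 = (-1/8 + (-76/9 + 1))**2 = (-1/8 - 67/9)**2 = (-545/72)**2 = 297025/5184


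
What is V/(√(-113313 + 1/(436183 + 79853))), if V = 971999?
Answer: -1943998*I*√7543619019728403/58473587267 ≈ -2887.5*I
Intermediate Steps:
V/(√(-113313 + 1/(436183 + 79853))) = 971999/(√(-113313 + 1/(436183 + 79853))) = 971999/(√(-113313 + 1/516036)) = 971999/(√(-58473587267/516036)) = 971999/((I*√7543619019728403/258018)) = 971999*(-2*I*√7543619019728403/58473587267) = -1943998*I*√7543619019728403/58473587267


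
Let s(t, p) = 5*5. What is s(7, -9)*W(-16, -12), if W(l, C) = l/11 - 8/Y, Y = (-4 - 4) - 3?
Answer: -200/11 ≈ -18.182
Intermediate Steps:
s(t, p) = 25
Y = -11 (Y = -8 - 3 = -11)
W(l, C) = 8/11 + l/11 (W(l, C) = l/11 - 8/(-11) = l*(1/11) - 8*(-1/11) = l/11 + 8/11 = 8/11 + l/11)
s(7, -9)*W(-16, -12) = 25*(8/11 + (1/11)*(-16)) = 25*(8/11 - 16/11) = 25*(-8/11) = -200/11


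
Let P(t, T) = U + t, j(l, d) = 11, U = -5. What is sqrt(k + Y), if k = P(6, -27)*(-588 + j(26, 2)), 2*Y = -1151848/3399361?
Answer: I*sqrt(6669570828785781)/3399361 ≈ 24.024*I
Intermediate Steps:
Y = -575924/3399361 (Y = (-1151848/3399361)/2 = (-1151848*1/3399361)/2 = (1/2)*(-1151848/3399361) = -575924/3399361 ≈ -0.16942)
P(t, T) = -5 + t
k = -577 (k = (-5 + 6)*(-588 + 11) = 1*(-577) = -577)
sqrt(k + Y) = sqrt(-577 - 575924/3399361) = sqrt(-1962007221/3399361) = I*sqrt(6669570828785781)/3399361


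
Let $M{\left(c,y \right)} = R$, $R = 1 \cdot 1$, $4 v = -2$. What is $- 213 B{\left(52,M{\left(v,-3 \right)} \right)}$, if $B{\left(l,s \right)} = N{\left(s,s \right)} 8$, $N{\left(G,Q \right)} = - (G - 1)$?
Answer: $0$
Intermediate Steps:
$v = - \frac{1}{2}$ ($v = \frac{1}{4} \left(-2\right) = - \frac{1}{2} \approx -0.5$)
$R = 1$
$N{\left(G,Q \right)} = 1 - G$ ($N{\left(G,Q \right)} = - (-1 + G) = 1 - G$)
$M{\left(c,y \right)} = 1$
$B{\left(l,s \right)} = 8 - 8 s$ ($B{\left(l,s \right)} = \left(1 - s\right) 8 = 8 - 8 s$)
$- 213 B{\left(52,M{\left(v,-3 \right)} \right)} = - 213 \left(8 - 8\right) = \left(-213\right) 0 = 0$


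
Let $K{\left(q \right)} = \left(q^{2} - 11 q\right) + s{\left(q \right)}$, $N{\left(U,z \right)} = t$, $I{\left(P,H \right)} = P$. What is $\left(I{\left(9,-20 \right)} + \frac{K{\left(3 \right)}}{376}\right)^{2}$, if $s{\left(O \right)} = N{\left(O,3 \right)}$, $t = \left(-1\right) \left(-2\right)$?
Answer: $\frac{2825761}{35344} \approx 79.95$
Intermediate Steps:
$t = 2$
$N{\left(U,z \right)} = 2$
$s{\left(O \right)} = 2$
$K{\left(q \right)} = 2 + q^{2} - 11 q$ ($K{\left(q \right)} = \left(q^{2} - 11 q\right) + 2 = 2 + q^{2} - 11 q$)
$\left(I{\left(9,-20 \right)} + \frac{K{\left(3 \right)}}{376}\right)^{2} = \left(9 + \frac{2 + 3^{2} - 33}{376}\right)^{2} = \left(9 + \left(2 + 9 - 33\right) \frac{1}{376}\right)^{2} = \left(9 - \frac{11}{188}\right)^{2} = \left(\frac{1681}{188}\right)^{2} = \frac{2825761}{35344}$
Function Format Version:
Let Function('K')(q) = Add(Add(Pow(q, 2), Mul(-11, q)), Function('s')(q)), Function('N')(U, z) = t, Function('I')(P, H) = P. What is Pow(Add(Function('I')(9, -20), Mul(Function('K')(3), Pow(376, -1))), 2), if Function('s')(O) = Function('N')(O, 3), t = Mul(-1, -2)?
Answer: Rational(2825761, 35344) ≈ 79.950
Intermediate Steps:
t = 2
Function('N')(U, z) = 2
Function('s')(O) = 2
Function('K')(q) = Add(2, Pow(q, 2), Mul(-11, q)) (Function('K')(q) = Add(Add(Pow(q, 2), Mul(-11, q)), 2) = Add(2, Pow(q, 2), Mul(-11, q)))
Pow(Add(Function('I')(9, -20), Mul(Function('K')(3), Pow(376, -1))), 2) = Pow(Add(9, Mul(Add(2, Pow(3, 2), Mul(-11, 3)), Pow(376, -1))), 2) = Pow(Add(9, Mul(Add(2, 9, -33), Rational(1, 376))), 2) = Pow(Add(9, Mul(-22, Rational(1, 376))), 2) = Pow(Add(9, Rational(-11, 188)), 2) = Pow(Rational(1681, 188), 2) = Rational(2825761, 35344)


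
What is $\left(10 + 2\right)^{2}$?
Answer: $144$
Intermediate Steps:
$\left(10 + 2\right)^{2} = 12^{2} = 144$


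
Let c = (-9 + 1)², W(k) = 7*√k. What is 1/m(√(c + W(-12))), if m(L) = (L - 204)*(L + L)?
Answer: √2/(4*(-204*√(32 + 7*I*√3) + 32*√2 + 7*I*√6)) ≈ -0.00030394 + 5.3262e-5*I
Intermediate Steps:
c = 64 (c = (-8)² = 64)
m(L) = 2*L*(-204 + L) (m(L) = (-204 + L)*(2*L) = 2*L*(-204 + L))
1/m(√(c + W(-12))) = 1/(2*√(64 + 7*√(-12))*(-204 + √(64 + 7*√(-12)))) = 1/(2*√(64 + 7*(2*I*√3))*(-204 + √(64 + 7*(2*I*√3)))) = 1/(2*√(64 + 14*I*√3)*(-204 + √(64 + 14*I*√3))) = 1/(2*(-204 + √(64 + 14*I*√3))*√(64 + 14*I*√3))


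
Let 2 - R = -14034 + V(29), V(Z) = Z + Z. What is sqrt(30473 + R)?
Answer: 3*sqrt(4939) ≈ 210.83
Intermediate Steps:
V(Z) = 2*Z
R = 13978 (R = 2 - (-14034 + 2*29) = 2 - (-14034 + 58) = 2 - 1*(-13976) = 2 + 13976 = 13978)
sqrt(30473 + R) = sqrt(30473 + 13978) = sqrt(44451) = 3*sqrt(4939)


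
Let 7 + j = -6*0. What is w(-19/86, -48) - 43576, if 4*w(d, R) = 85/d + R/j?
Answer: -11616345/266 ≈ -43671.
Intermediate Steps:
j = -7 (j = -7 - 6*0 = -7 + 0 = -7)
w(d, R) = -R/28 + 85/(4*d) (w(d, R) = (85/d + R/(-7))/4 = (85/d + R*(-⅐))/4 = (85/d - R/7)/4 = -R/28 + 85/(4*d))
w(-19/86, -48) - 43576 = (595 - 1*(-48)*(-19/86))/(28*((-19/86))) - 43576 = (595 - 1*(-48)*(-19*1/86))/(28*((-19*1/86))) - 43576 = (595 - 1*(-48)*(-19/86))/(28*(-19/86)) - 43576 = (1/28)*(-86/19)*(595 - 456/43) - 43576 = (1/28)*(-86/19)*(25129/43) - 43576 = -25129/266 - 43576 = -11616345/266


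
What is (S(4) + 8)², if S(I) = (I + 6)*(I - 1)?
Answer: 1444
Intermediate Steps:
S(I) = (-1 + I)*(6 + I) (S(I) = (6 + I)*(-1 + I) = (-1 + I)*(6 + I))
(S(4) + 8)² = ((-6 + 4² + 5*4) + 8)² = ((-6 + 16 + 20) + 8)² = (30 + 8)² = 38² = 1444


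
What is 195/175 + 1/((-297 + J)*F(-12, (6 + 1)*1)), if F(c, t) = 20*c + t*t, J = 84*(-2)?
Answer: 692764/621705 ≈ 1.1143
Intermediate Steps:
J = -168
F(c, t) = t**2 + 20*c (F(c, t) = 20*c + t**2 = t**2 + 20*c)
195/175 + 1/((-297 + J)*F(-12, (6 + 1)*1)) = 195/175 + 1/((-297 - 168)*(((6 + 1)*1)**2 + 20*(-12))) = 195*(1/175) + 1/((-465)*((7*1)**2 - 240)) = 39/35 - 1/(465*(7**2 - 240)) = 39/35 - 1/(465*(49 - 240)) = 39/35 - 1/465/(-191) = 39/35 - 1/465*(-1/191) = 39/35 + 1/88815 = 692764/621705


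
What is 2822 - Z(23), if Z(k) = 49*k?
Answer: 1695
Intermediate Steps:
2822 - Z(23) = 2822 - 49*23 = 2822 - 1*1127 = 2822 - 1127 = 1695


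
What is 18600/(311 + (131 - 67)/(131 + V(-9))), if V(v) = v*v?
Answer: 985800/16499 ≈ 59.749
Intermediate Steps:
V(v) = v**2
18600/(311 + (131 - 67)/(131 + V(-9))) = 18600/(311 + (131 - 67)/(131 + (-9)**2)) = 18600/(311 + 64/(131 + 81)) = 18600/(311 + 64/212) = 18600/(311 + 64*(1/212)) = 18600/(311 + 16/53) = 18600/(16499/53) = (53/16499)*18600 = 985800/16499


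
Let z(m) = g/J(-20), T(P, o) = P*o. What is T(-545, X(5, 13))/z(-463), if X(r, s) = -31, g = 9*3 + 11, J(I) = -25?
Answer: -422375/38 ≈ -11115.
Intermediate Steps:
g = 38 (g = 27 + 11 = 38)
z(m) = -38/25 (z(m) = 38/(-25) = 38*(-1/25) = -38/25)
T(-545, X(5, 13))/z(-463) = (-545*(-31))/(-38/25) = 16895*(-25/38) = -422375/38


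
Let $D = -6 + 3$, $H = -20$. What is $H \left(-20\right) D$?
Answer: $-1200$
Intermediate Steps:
$D = -3$
$H \left(-20\right) D = \left(-20\right) \left(-20\right) \left(-3\right) = 400 \left(-3\right) = -1200$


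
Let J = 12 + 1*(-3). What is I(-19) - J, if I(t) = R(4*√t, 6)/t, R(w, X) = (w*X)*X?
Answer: -9 - 144*I*√19/19 ≈ -9.0 - 33.036*I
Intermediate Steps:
R(w, X) = w*X² (R(w, X) = (X*w)*X = w*X²)
J = 9 (J = 12 - 3 = 9)
I(t) = 144/√t (I(t) = ((4*√t)*6²)/t = ((4*√t)*36)/t = (144*√t)/t = 144/√t)
I(-19) - J = 144/√(-19) - 1*9 = 144*(-I*√19/19) - 9 = -144*I*√19/19 - 9 = -9 - 144*I*√19/19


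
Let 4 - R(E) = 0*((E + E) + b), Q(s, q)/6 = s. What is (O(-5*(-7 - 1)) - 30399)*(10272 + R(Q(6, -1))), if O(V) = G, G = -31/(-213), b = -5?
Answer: -66536647856/213 ≈ -3.1238e+8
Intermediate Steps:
Q(s, q) = 6*s
R(E) = 4 (R(E) = 4 - 0*((E + E) - 5) = 4 - 0*(2*E - 5) = 4 - 0*(-5 + 2*E) = 4 - 1*0 = 4 + 0 = 4)
G = 31/213 (G = -31*(-1/213) = 31/213 ≈ 0.14554)
O(V) = 31/213
(O(-5*(-7 - 1)) - 30399)*(10272 + R(Q(6, -1))) = (31/213 - 30399)*(10272 + 4) = -6474956/213*10276 = -66536647856/213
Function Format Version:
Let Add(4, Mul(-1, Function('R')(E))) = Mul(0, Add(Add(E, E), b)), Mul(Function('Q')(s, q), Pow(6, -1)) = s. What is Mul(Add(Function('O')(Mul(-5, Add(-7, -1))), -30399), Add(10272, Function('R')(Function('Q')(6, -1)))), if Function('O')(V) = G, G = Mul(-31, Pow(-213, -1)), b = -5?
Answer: Rational(-66536647856, 213) ≈ -3.1238e+8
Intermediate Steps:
Function('Q')(s, q) = Mul(6, s)
Function('R')(E) = 4 (Function('R')(E) = Add(4, Mul(-1, Mul(0, Add(Add(E, E), -5)))) = Add(4, Mul(-1, Mul(0, Add(Mul(2, E), -5)))) = Add(4, Mul(-1, Mul(0, Add(-5, Mul(2, E))))) = Add(4, Mul(-1, 0)) = Add(4, 0) = 4)
G = Rational(31, 213) (G = Mul(-31, Rational(-1, 213)) = Rational(31, 213) ≈ 0.14554)
Function('O')(V) = Rational(31, 213)
Mul(Add(Function('O')(Mul(-5, Add(-7, -1))), -30399), Add(10272, Function('R')(Function('Q')(6, -1)))) = Mul(Add(Rational(31, 213), -30399), Add(10272, 4)) = Mul(Rational(-6474956, 213), 10276) = Rational(-66536647856, 213)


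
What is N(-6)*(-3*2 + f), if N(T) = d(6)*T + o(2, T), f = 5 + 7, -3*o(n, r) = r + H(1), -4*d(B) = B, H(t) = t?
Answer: 64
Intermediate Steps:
d(B) = -B/4
o(n, r) = -⅓ - r/3 (o(n, r) = -(r + 1)/3 = -(1 + r)/3 = -⅓ - r/3)
f = 12
N(T) = -⅓ - 11*T/6 (N(T) = (-¼*6)*T + (-⅓ - T/3) = -3*T/2 + (-⅓ - T/3) = -⅓ - 11*T/6)
N(-6)*(-3*2 + f) = (-⅓ - 11/6*(-6))*(-3*2 + 12) = (-⅓ + 11)*(-6 + 12) = (32/3)*6 = 64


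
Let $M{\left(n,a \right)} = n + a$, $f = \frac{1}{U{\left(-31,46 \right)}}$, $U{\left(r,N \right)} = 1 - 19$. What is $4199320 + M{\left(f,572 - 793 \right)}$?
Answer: $\frac{75583781}{18} \approx 4.1991 \cdot 10^{6}$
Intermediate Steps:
$U{\left(r,N \right)} = -18$
$f = - \frac{1}{18}$ ($f = \frac{1}{-18} = - \frac{1}{18} \approx -0.055556$)
$M{\left(n,a \right)} = a + n$
$4199320 + M{\left(f,572 - 793 \right)} = 4199320 + \left(\left(572 - 793\right) - \frac{1}{18}\right) = 4199320 - \frac{3979}{18} = \frac{75583781}{18}$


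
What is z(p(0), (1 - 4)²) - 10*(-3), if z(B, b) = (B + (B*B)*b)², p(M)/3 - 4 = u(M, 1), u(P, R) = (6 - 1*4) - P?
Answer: 8608386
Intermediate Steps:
u(P, R) = 2 - P (u(P, R) = (6 - 4) - P = 2 - P)
p(M) = 18 - 3*M (p(M) = 12 + 3*(2 - M) = 12 + (6 - 3*M) = 18 - 3*M)
z(B, b) = (B + b*B²)² (z(B, b) = (B + B²*b)² = (B + b*B²)²)
z(p(0), (1 - 4)²) - 10*(-3) = (18 - 3*0)²*(1 + (18 - 3*0)*(1 - 4)²)² - 10*(-3) = (18 + 0)²*(1 + (18 + 0)*(-3)²)² + 30 = 18²*(1 + 18*9)² + 30 = 324*(1 + 162)² + 30 = 324*163² + 30 = 324*26569 + 30 = 8608356 + 30 = 8608386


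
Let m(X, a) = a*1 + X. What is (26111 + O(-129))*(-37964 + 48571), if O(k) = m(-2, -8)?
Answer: 276853307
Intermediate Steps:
m(X, a) = X + a (m(X, a) = a + X = X + a)
O(k) = -10 (O(k) = -2 - 8 = -10)
(26111 + O(-129))*(-37964 + 48571) = (26111 - 10)*(-37964 + 48571) = 26101*10607 = 276853307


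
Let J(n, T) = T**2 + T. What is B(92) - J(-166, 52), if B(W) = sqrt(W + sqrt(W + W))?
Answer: -2756 + sqrt(92 + 2*sqrt(46)) ≈ -2745.7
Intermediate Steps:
J(n, T) = T + T**2
B(W) = sqrt(W + sqrt(2)*sqrt(W)) (B(W) = sqrt(W + sqrt(2*W)) = sqrt(W + sqrt(2)*sqrt(W)))
B(92) - J(-166, 52) = sqrt(92 + sqrt(2)*sqrt(92)) - 52*(1 + 52) = sqrt(92 + sqrt(2)*(2*sqrt(23))) - 52*53 = sqrt(92 + 2*sqrt(46)) - 1*2756 = sqrt(92 + 2*sqrt(46)) - 2756 = -2756 + sqrt(92 + 2*sqrt(46))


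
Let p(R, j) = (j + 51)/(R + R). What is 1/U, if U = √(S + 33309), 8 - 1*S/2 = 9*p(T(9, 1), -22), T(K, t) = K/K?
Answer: √8266/16532 ≈ 0.0054995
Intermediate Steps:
T(K, t) = 1
p(R, j) = (51 + j)/(2*R) (p(R, j) = (51 + j)/((2*R)) = (51 + j)*(1/(2*R)) = (51 + j)/(2*R))
S = -245 (S = 16 - 18*(½)*(51 - 22)/1 = 16 - 18*(½)*1*29 = 16 - 18*29/2 = 16 - 2*261/2 = 16 - 261 = -245)
U = 2*√8266 (U = √(-245 + 33309) = √33064 = 2*√8266 ≈ 181.83)
1/U = 1/(2*√8266) = √8266/16532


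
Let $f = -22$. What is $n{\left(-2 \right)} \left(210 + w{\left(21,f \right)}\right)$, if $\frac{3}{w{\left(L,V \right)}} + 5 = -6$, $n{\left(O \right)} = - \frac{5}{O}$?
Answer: $\frac{11535}{22} \approx 524.32$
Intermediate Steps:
$w{\left(L,V \right)} = - \frac{3}{11}$ ($w{\left(L,V \right)} = \frac{3}{-5 - 6} = \frac{3}{-11} = 3 \left(- \frac{1}{11}\right) = - \frac{3}{11}$)
$n{\left(-2 \right)} \left(210 + w{\left(21,f \right)}\right) = - \frac{5}{-2} \left(210 - \frac{3}{11}\right) = \left(-5\right) \left(- \frac{1}{2}\right) \frac{2307}{11} = \frac{5}{2} \cdot \frac{2307}{11} = \frac{11535}{22}$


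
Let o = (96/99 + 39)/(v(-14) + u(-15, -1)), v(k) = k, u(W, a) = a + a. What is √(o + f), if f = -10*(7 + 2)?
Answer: I*√1611687/132 ≈ 9.6176*I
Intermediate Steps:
u(W, a) = 2*a
f = -90 (f = -10*9 = -90)
o = -1319/528 (o = (96/99 + 39)/(-14 + 2*(-1)) = (96*(1/99) + 39)/(-14 - 2) = (32/33 + 39)/(-16) = (1319/33)*(-1/16) = -1319/528 ≈ -2.4981)
√(o + f) = √(-1319/528 - 90) = √(-48839/528) = I*√1611687/132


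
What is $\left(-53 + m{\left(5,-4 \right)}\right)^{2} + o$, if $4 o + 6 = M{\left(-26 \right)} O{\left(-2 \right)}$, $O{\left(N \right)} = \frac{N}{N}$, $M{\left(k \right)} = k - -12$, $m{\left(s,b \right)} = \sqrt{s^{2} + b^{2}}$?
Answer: $2845 - 106 \sqrt{41} \approx 2166.3$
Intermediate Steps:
$m{\left(s,b \right)} = \sqrt{b^{2} + s^{2}}$
$M{\left(k \right)} = 12 + k$ ($M{\left(k \right)} = k + 12 = 12 + k$)
$O{\left(N \right)} = 1$
$o = -5$ ($o = - \frac{3}{2} + \frac{\left(12 - 26\right) 1}{4} = - \frac{3}{2} + \frac{\left(-14\right) 1}{4} = - \frac{3}{2} + \frac{1}{4} \left(-14\right) = - \frac{3}{2} - \frac{7}{2} = -5$)
$\left(-53 + m{\left(5,-4 \right)}\right)^{2} + o = \left(-53 + \sqrt{\left(-4\right)^{2} + 5^{2}}\right)^{2} - 5 = \left(-53 + \sqrt{16 + 25}\right)^{2} - 5 = \left(-53 + \sqrt{41}\right)^{2} - 5 = -5 + \left(-53 + \sqrt{41}\right)^{2}$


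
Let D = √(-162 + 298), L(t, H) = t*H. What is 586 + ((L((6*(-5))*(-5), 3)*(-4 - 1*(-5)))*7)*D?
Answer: 586 + 6300*√34 ≈ 37321.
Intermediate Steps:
L(t, H) = H*t
D = 2*√34 (D = √136 = 2*√34 ≈ 11.662)
586 + ((L((6*(-5))*(-5), 3)*(-4 - 1*(-5)))*7)*D = 586 + (((3*((6*(-5))*(-5)))*(-4 - 1*(-5)))*7)*(2*√34) = 586 + (((3*(-30*(-5)))*(-4 + 5))*7)*(2*√34) = 586 + (((3*150)*1)*7)*(2*√34) = 586 + ((450*1)*7)*(2*√34) = 586 + (450*7)*(2*√34) = 586 + 3150*(2*√34) = 586 + 6300*√34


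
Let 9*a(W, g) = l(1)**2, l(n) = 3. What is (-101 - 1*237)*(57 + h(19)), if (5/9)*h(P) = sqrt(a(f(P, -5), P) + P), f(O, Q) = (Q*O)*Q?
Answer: -19266 - 6084*sqrt(5)/5 ≈ -21987.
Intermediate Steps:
f(O, Q) = O*Q**2 (f(O, Q) = (O*Q)*Q = O*Q**2)
a(W, g) = 1 (a(W, g) = (1/9)*3**2 = (1/9)*9 = 1)
h(P) = 9*sqrt(1 + P)/5
(-101 - 1*237)*(57 + h(19)) = (-101 - 1*237)*(57 + 9*sqrt(1 + 19)/5) = (-101 - 237)*(57 + 9*sqrt(20)/5) = -338*(57 + 9*(2*sqrt(5))/5) = -338*(57 + 18*sqrt(5)/5) = -19266 - 6084*sqrt(5)/5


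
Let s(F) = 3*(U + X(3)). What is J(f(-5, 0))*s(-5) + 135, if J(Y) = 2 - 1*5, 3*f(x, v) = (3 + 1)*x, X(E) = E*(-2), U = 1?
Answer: 180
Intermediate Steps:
X(E) = -2*E
f(x, v) = 4*x/3 (f(x, v) = ((3 + 1)*x)/3 = (4*x)/3 = 4*x/3)
J(Y) = -3 (J(Y) = 2 - 5 = -3)
s(F) = -15 (s(F) = 3*(1 - 2*3) = 3*(1 - 6) = 3*(-5) = -15)
J(f(-5, 0))*s(-5) + 135 = -3*(-15) + 135 = 45 + 135 = 180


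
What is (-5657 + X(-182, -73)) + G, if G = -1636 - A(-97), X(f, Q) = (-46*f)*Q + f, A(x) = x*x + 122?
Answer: -628162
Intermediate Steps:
A(x) = 122 + x² (A(x) = x² + 122 = 122 + x²)
X(f, Q) = f - 46*Q*f (X(f, Q) = -46*Q*f + f = f - 46*Q*f)
G = -11167 (G = -1636 - (122 + (-97)²) = -1636 - (122 + 9409) = -1636 - 1*9531 = -1636 - 9531 = -11167)
(-5657 + X(-182, -73)) + G = (-5657 - 182*(1 - 46*(-73))) - 11167 = (-5657 - 182*(1 + 3358)) - 11167 = (-5657 - 182*3359) - 11167 = (-5657 - 611338) - 11167 = -616995 - 11167 = -628162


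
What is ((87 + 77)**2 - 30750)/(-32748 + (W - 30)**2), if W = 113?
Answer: 3854/25859 ≈ 0.14904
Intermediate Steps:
((87 + 77)**2 - 30750)/(-32748 + (W - 30)**2) = ((87 + 77)**2 - 30750)/(-32748 + (113 - 30)**2) = (164**2 - 30750)/(-32748 + 83**2) = (26896 - 30750)/(-32748 + 6889) = -3854/(-25859) = -3854*(-1/25859) = 3854/25859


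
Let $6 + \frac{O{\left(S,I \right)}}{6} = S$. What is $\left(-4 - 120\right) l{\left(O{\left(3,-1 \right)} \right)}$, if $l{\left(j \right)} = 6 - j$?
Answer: $-2976$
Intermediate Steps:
$O{\left(S,I \right)} = -36 + 6 S$
$\left(-4 - 120\right) l{\left(O{\left(3,-1 \right)} \right)} = \left(-4 - 120\right) \left(6 - \left(-36 + 6 \cdot 3\right)\right) = - 124 \left(6 - \left(-36 + 18\right)\right) = - 124 \left(6 - -18\right) = - 124 \left(6 + 18\right) = \left(-124\right) 24 = -2976$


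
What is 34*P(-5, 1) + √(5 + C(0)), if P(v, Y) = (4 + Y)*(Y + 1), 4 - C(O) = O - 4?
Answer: 340 + √13 ≈ 343.61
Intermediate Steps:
C(O) = 8 - O (C(O) = 4 - (O - 4) = 4 - (-4 + O) = 4 + (4 - O) = 8 - O)
P(v, Y) = (1 + Y)*(4 + Y) (P(v, Y) = (4 + Y)*(1 + Y) = (1 + Y)*(4 + Y))
34*P(-5, 1) + √(5 + C(0)) = 34*(4 + 1² + 5*1) + √(5 + (8 - 1*0)) = 34*(4 + 1 + 5) + √(5 + (8 + 0)) = 34*10 + √(5 + 8) = 340 + √13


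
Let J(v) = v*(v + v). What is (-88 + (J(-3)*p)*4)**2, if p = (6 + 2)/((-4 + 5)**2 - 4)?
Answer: 78400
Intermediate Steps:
p = -8/3 (p = 8/(1**2 - 4) = 8/(1 - 4) = 8/(-3) = 8*(-1/3) = -8/3 ≈ -2.6667)
J(v) = 2*v**2 (J(v) = v*(2*v) = 2*v**2)
(-88 + (J(-3)*p)*4)**2 = (-88 + ((2*(-3)**2)*(-8/3))*4)**2 = (-88 + ((2*9)*(-8/3))*4)**2 = (-88 + (18*(-8/3))*4)**2 = (-88 - 48*4)**2 = (-88 - 192)**2 = (-280)**2 = 78400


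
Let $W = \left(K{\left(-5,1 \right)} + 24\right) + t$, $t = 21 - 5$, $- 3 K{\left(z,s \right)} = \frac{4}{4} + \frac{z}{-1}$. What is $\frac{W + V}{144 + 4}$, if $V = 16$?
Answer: $\frac{27}{74} \approx 0.36486$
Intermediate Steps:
$K{\left(z,s \right)} = - \frac{1}{3} + \frac{z}{3}$ ($K{\left(z,s \right)} = - \frac{\frac{4}{4} + \frac{z}{-1}}{3} = - \frac{4 \cdot \frac{1}{4} + z \left(-1\right)}{3} = - \frac{1 - z}{3} = - \frac{1}{3} + \frac{z}{3}$)
$t = 16$ ($t = 21 - 5 = 16$)
$W = 38$ ($W = \left(\left(- \frac{1}{3} + \frac{1}{3} \left(-5\right)\right) + 24\right) + 16 = \left(\left(- \frac{1}{3} - \frac{5}{3}\right) + 24\right) + 16 = \left(-2 + 24\right) + 16 = 22 + 16 = 38$)
$\frac{W + V}{144 + 4} = \frac{38 + 16}{144 + 4} = \frac{54}{148} = 54 \cdot \frac{1}{148} = \frac{27}{74}$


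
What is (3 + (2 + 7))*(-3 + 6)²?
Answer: 108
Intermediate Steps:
(3 + (2 + 7))*(-3 + 6)² = (3 + 9)*3² = 12*9 = 108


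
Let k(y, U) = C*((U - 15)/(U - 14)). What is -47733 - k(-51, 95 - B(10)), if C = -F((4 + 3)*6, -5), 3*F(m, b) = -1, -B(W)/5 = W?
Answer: -18759199/393 ≈ -47733.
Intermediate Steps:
B(W) = -5*W
F(m, b) = -1/3 (F(m, b) = (1/3)*(-1) = -1/3)
C = 1/3 (C = -1*(-1/3) = 1/3 ≈ 0.33333)
k(y, U) = (-15 + U)/(3*(-14 + U)) (k(y, U) = ((U - 15)/(U - 14))/3 = ((-15 + U)/(-14 + U))/3 = (-15 + U)/(3*(-14 + U)))
-47733 - k(-51, 95 - B(10)) = -47733 - (-15 + (95 - (-5)*10))/(3*(-14 + (95 - (-5)*10))) = -47733 - (-15 + (95 - 1*(-50)))/(3*(-14 + (95 - 1*(-50)))) = -47733 - (-15 + (95 + 50))/(3*(-14 + (95 + 50))) = -47733 - (-15 + 145)/(3*(-14 + 145)) = -47733 - 130/(3*131) = -47733 - 1*130/393 = -47733 - 130/393 = -18759199/393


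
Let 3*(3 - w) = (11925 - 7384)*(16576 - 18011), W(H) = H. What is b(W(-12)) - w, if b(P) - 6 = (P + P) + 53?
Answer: -6516239/3 ≈ -2.1721e+6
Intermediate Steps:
b(P) = 59 + 2*P (b(P) = 6 + ((P + P) + 53) = 6 + (2*P + 53) = 6 + (53 + 2*P) = 59 + 2*P)
w = 6516344/3 (w = 3 - (11925 - 7384)*(16576 - 18011)/3 = 3 - 4541*(-1435)/3 = 3 - ⅓*(-6516335) = 3 + 6516335/3 = 6516344/3 ≈ 2.1721e+6)
b(W(-12)) - w = (59 + 2*(-12)) - 1*6516344/3 = (59 - 24) - 6516344/3 = 35 - 6516344/3 = -6516239/3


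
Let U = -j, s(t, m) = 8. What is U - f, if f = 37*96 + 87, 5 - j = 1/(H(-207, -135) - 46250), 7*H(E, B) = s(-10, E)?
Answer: -1179715855/323742 ≈ -3644.0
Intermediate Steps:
H(E, B) = 8/7 (H(E, B) = (⅐)*8 = 8/7)
j = 1618717/323742 (j = 5 - 1/(8/7 - 46250) = 5 - 1/(-323742/7) = 5 - 1*(-7/323742) = 5 + 7/323742 = 1618717/323742 ≈ 5.0000)
f = 3639 (f = 3552 + 87 = 3639)
U = -1618717/323742 (U = -1*1618717/323742 = -1618717/323742 ≈ -5.0000)
U - f = -1618717/323742 - 1*3639 = -1618717/323742 - 3639 = -1179715855/323742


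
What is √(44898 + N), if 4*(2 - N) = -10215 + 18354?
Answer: √171461/2 ≈ 207.04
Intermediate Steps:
N = -8131/4 (N = 2 - (-10215 + 18354)/4 = 2 - ¼*8139 = 2 - 8139/4 = -8131/4 ≈ -2032.8)
√(44898 + N) = √(44898 - 8131/4) = √(171461/4) = √171461/2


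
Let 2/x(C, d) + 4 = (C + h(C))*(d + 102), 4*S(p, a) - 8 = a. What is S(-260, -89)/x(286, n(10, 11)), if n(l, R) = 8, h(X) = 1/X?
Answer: -33123573/104 ≈ -3.1850e+5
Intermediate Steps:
S(p, a) = 2 + a/4
x(C, d) = 2/(-4 + (102 + d)*(C + 1/C)) (x(C, d) = 2/(-4 + (C + 1/C)*(d + 102)) = 2/(-4 + (C + 1/C)*(102 + d)) = 2/(-4 + (102 + d)*(C + 1/C)))
S(-260, -89)/x(286, n(10, 11)) = (2 + (¼)*(-89))/((2*286/(102 + 8 + 286*(-4 + 102*286 + 286*8)))) = (2 - 89/4)/((2*286/(102 + 8 + 286*(-4 + 29172 + 2288)))) = -81/(4*(2*286/(102 + 8 + 286*31456))) = -81/(4*(2*286/(102 + 8 + 8996416))) = -81/(4*(2*286/8996526)) = -81/(4*(2*286*(1/8996526))) = -81/(4*26/408933) = -81/4*408933/26 = -33123573/104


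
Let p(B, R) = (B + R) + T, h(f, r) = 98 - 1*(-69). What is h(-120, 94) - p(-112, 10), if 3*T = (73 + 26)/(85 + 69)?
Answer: 3763/14 ≈ 268.79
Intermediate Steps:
h(f, r) = 167 (h(f, r) = 98 + 69 = 167)
T = 3/14 (T = ((73 + 26)/(85 + 69))/3 = (99/154)/3 = (99*(1/154))/3 = (1/3)*(9/14) = 3/14 ≈ 0.21429)
p(B, R) = 3/14 + B + R (p(B, R) = (B + R) + 3/14 = 3/14 + B + R)
h(-120, 94) - p(-112, 10) = 167 - (3/14 - 112 + 10) = 167 - 1*(-1425/14) = 167 + 1425/14 = 3763/14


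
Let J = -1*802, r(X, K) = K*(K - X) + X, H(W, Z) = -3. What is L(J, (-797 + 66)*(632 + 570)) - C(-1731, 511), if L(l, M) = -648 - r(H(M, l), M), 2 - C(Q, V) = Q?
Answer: -772044276636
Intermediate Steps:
C(Q, V) = 2 - Q
r(X, K) = X + K*(K - X)
J = -802
L(l, M) = -645 - M² - 3*M (L(l, M) = -648 - (-3 + M² - 1*M*(-3)) = -648 - (-3 + M² + 3*M) = -648 + (3 - M² - 3*M) = -645 - M² - 3*M)
L(J, (-797 + 66)*(632 + 570)) - C(-1731, 511) = (-645 - ((-797 + 66)*(632 + 570))² - 3*(-797 + 66)*(632 + 570)) - (2 - 1*(-1731)) = (-645 - (-731*1202)² - (-2193)*1202) - (2 + 1731) = (-645 - 1*(-878662)² - 3*(-878662)) - 1*1733 = (-645 - 1*772046910244 + 2635986) - 1733 = (-645 - 772046910244 + 2635986) - 1733 = -772044274903 - 1733 = -772044276636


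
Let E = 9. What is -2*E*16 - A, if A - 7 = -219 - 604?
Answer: 528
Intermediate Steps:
A = -816 (A = 7 + (-219 - 604) = 7 - 823 = -816)
-2*E*16 - A = -2*9*16 - 1*(-816) = -18*16 + 816 = -288 + 816 = 528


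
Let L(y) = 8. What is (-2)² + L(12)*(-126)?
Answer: -1004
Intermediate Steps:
(-2)² + L(12)*(-126) = (-2)² + 8*(-126) = 4 - 1008 = -1004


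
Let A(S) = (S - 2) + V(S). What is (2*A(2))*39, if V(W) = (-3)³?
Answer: -2106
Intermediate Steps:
V(W) = -27
A(S) = -29 + S (A(S) = (S - 2) - 27 = (-2 + S) - 27 = -29 + S)
(2*A(2))*39 = (2*(-29 + 2))*39 = (2*(-27))*39 = -54*39 = -2106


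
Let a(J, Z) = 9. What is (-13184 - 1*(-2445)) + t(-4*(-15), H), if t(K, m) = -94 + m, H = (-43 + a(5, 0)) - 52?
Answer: -10919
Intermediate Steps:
H = -86 (H = (-43 + 9) - 52 = -34 - 52 = -86)
(-13184 - 1*(-2445)) + t(-4*(-15), H) = (-13184 - 1*(-2445)) + (-94 - 86) = (-13184 + 2445) - 180 = -10739 - 180 = -10919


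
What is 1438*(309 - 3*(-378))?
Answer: 2075034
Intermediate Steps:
1438*(309 - 3*(-378)) = 1438*(309 + 1134) = 1438*1443 = 2075034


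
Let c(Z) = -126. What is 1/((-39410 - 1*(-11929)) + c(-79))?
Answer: -1/27607 ≈ -3.6223e-5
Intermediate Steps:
1/((-39410 - 1*(-11929)) + c(-79)) = 1/((-39410 - 1*(-11929)) - 126) = 1/((-39410 + 11929) - 126) = 1/(-27481 - 126) = 1/(-27607) = -1/27607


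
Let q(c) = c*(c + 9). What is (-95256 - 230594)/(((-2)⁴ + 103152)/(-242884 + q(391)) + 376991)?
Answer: -7045202850/8150896619 ≈ -0.86435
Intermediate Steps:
q(c) = c*(9 + c)
(-95256 - 230594)/(((-2)⁴ + 103152)/(-242884 + q(391)) + 376991) = (-95256 - 230594)/(((-2)⁴ + 103152)/(-242884 + 391*(9 + 391)) + 376991) = -325850/((16 + 103152)/(-242884 + 391*400) + 376991) = -325850/(103168/(-242884 + 156400) + 376991) = -325850/(103168/(-86484) + 376991) = -325850/(103168*(-1/86484) + 376991) = -325850/(-25792/21621 + 376991) = -325850/8150896619/21621 = -325850*21621/8150896619 = -7045202850/8150896619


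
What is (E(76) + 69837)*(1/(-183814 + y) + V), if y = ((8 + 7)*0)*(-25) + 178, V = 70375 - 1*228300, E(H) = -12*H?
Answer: -666291434040475/61212 ≈ -1.0885e+10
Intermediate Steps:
V = -157925 (V = 70375 - 228300 = -157925)
y = 178 (y = (15*0)*(-25) + 178 = 0*(-25) + 178 = 0 + 178 = 178)
(E(76) + 69837)*(1/(-183814 + y) + V) = (-12*76 + 69837)*(1/(-183814 + 178) - 157925) = (-912 + 69837)*(1/(-183636) - 157925) = 68925*(-1/183636 - 157925) = 68925*(-29000715301/183636) = -666291434040475/61212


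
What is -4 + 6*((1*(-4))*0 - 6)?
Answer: -40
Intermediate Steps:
-4 + 6*((1*(-4))*0 - 6) = -4 + 6*(-4*0 - 6) = -4 + 6*(0 - 6) = -4 + 6*(-6) = -4 - 36 = -40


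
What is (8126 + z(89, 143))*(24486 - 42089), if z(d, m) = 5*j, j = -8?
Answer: -142337858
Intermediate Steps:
z(d, m) = -40 (z(d, m) = 5*(-8) = -40)
(8126 + z(89, 143))*(24486 - 42089) = (8126 - 40)*(24486 - 42089) = 8086*(-17603) = -142337858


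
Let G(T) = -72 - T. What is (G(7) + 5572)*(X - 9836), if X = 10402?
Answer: 3109038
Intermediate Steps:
(G(7) + 5572)*(X - 9836) = ((-72 - 1*7) + 5572)*(10402 - 9836) = ((-72 - 7) + 5572)*566 = (-79 + 5572)*566 = 5493*566 = 3109038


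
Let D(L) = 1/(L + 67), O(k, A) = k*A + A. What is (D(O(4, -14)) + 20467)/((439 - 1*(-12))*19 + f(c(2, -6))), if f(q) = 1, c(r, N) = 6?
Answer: 6140/2571 ≈ 2.3882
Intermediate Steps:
O(k, A) = A + A*k (O(k, A) = A*k + A = A + A*k)
D(L) = 1/(67 + L)
(D(O(4, -14)) + 20467)/((439 - 1*(-12))*19 + f(c(2, -6))) = (1/(67 - 14*(1 + 4)) + 20467)/((439 - 1*(-12))*19 + 1) = (1/(67 - 14*5) + 20467)/((439 + 12)*19 + 1) = (1/(67 - 70) + 20467)/(451*19 + 1) = (1/(-3) + 20467)/(8569 + 1) = (-⅓ + 20467)/8570 = (61400/3)*(1/8570) = 6140/2571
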